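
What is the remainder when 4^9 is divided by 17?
9 = 8 + 1 (binary 1001). Repeated squaring mod 17: 4^1 ≡ 4; 4^2 ≡ 4² = 16 ≡ 16; 4^4 ≡ 16² = 256 ≡ 1; 4^8 ≡ 1² = 1 ≡ 1. Multiply: 4^9 = 4^8 × 4^1 ≡ 1 × 4 (mod 17): 1 × 4 = 4 ≡ 4. So 4^9 ≡ 4 (mod 17).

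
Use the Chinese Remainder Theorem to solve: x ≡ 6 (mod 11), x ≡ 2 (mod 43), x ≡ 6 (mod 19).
3141

Using the Chinese Remainder Theorem:
M = product of moduli = 8987
For equation 1: M_1 = 817, 817 ≡ 3 (mod 11), inverse of 817 mod 11 is 4 (check: 3 × 4 = 12 ≡ 1 (mod 11))
For equation 2: M_2 = 209, 209 ≡ 37 (mod 43), inverse of 209 mod 43 is 7 (check: 37 × 7 = 259 ≡ 1 (mod 43))
For equation 3: M_3 = 473, 473 ≡ 17 (mod 19), inverse of 473 mod 19 is 9 (check: 17 × 9 = 153 ≡ 1 (mod 19))
Combine: x ≡ Σ r_i×M_i×(M_i⁻¹ mod m_i) = 6×817×4 + 2×209×7 + 6×473×9 = 19608 + 2926 + 25542 = 48076
48076 mod 8987 = 3141
x ≡ 3141 (mod 8987)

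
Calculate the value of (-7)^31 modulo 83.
Using repeated squaring. (-7) ≡ 76 (mod 83). 31 = 16 + 8 + 4 + 2 + 1 (binary 11111). Repeated squaring mod 83: 76^1 ≡ 76; 76^2 ≡ 76² = 5776 ≡ 49; 76^4 ≡ 49² = 2401 ≡ 77; 76^8 ≡ 77² = 5929 ≡ 36; 76^16 ≡ 36² = 1296 ≡ 51. Multiply: (-7)^31 ≡ 76^16 × 76^8 × 76^4 × 76^2 × 76^1 ≡ 51 × 36 × 77 × 49 × 76 (mod 83): 51 × 36 = 1836 ≡ 10; 10 × 77 = 770 ≡ 23; 23 × 49 = 1127 ≡ 48; 48 × 76 = 3648 ≡ 79. So (-7)^31 ≡ 79 (mod 83).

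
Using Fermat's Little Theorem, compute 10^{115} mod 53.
44

By Fermat's Little Theorem, a^(p-1) ≡ 1 (mod p) for prime p and gcd(a, p) = 1
Here p = 53, so 10^52 ≡ 1 (mod 53)
We can reduce the exponent: 115 mod 52 = 11
So 10^115 ≡ 10^11 (mod 53)
Computing: 10^11 mod 53 = 44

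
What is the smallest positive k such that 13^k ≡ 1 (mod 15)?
Powers of 13 mod 15: 13^1≡13, 13^2≡4, 13^3≡7, 13^4≡1. Order = 4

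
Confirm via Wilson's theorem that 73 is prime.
(72)! mod 73 = 72. Since this equals -1 (mod 73), Wilson confirms 73 is prime.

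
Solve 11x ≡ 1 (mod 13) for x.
11^(-1) ≡ 6 (mod 13). Verification: 11 × 6 = 66 ≡ 1 (mod 13)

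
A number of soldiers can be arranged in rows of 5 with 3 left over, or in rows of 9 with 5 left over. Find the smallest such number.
M = 5 × 9 = 45. M₁ = 9, y₁ ≡ 4 (mod 5). M₂ = 5, y₂ ≡ 2 (mod 9). n = 3×9×4 + 5×5×2 ≡ 23 (mod 45). The smallest positive such number is 23.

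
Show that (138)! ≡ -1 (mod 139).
(138)! mod 139 = 138. Since this equals -1 (mod 139), Wilson confirms 139 is prime.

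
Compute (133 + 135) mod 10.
8

(133 + 135) = 268
268 mod 10 = 8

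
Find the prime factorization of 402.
2 × 3 × 67

Divide by primes starting from smallest:
402 ÷ 2 = 201
201 ÷ 3 = 67
67 ÷ 67 = 1

402 = 2 × 3 × 67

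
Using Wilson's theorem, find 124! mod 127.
(126)! = (124)! × (125) × (126) ≡ -1 (mod 127). So (124)! ≡ -1 × [(126)(125)]^(-1) ≡ 63 (mod 127)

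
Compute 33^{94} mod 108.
81

Using successive squaring:
Binary expansion of 94: 1011110
Powers of 33 mod 108 (each is the square of the previous):
  33^1 ≡ 33 (mod 108)
  33^2 ≡ 33² = 1089 ≡ 9 (mod 108)
  33^4 ≡ 9² = 81 ≡ 81 (mod 108)
  33^8 ≡ 81² = 6561 ≡ 81 (mod 108)
  33^16 ≡ 81² = 6561 ≡ 81 (mod 108)
  33^32 ≡ 81² = 6561 ≡ 81 (mod 108)
  33^64 ≡ 81² = 6561 ≡ 81 (mod 108)
94 = 64 + 16 + 8 + 4 + 2, so 33^94 = 33^64 × 33^16 × 33^8 × 33^4 × 33^2 ≡ 81 × 81 × 81 × 81 × 9 (mod 108)
Multiplying step by step:
  81 × 81 = 6561 ≡ 81 (mod 108)
  81 × 81 = 6561 ≡ 81 (mod 108)
  81 × 81 = 6561 ≡ 81 (mod 108)
  81 × 9 = 729 ≡ 81 (mod 108)
Result: 33^94 ≡ 81 (mod 108)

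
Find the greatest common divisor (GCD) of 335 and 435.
5

Using the Euclidean algorithm:
335 = 0 × 435 + 335
435 = 1 × 335 + 100
335 = 3 × 100 + 35
100 = 2 × 35 + 30
35 = 1 × 30 + 5
30 = 6 × 5 + 0

GCD(335, 435) = 5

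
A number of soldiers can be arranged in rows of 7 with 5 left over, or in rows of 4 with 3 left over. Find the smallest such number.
M = 7 × 4 = 28. M₁ = 4, y₁ ≡ 2 (mod 7). M₂ = 7, y₂ ≡ 3 (mod 4). r = 5×4×2 + 3×7×3 ≡ 19 (mod 28). The smallest positive such number is 19.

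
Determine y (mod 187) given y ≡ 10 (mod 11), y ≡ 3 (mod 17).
54

Using the Chinese Remainder Theorem:
M = product of moduli = 187
For equation 1: M_1 = 17, 17 ≡ 6 (mod 11), inverse of 17 mod 11 is 2 (check: 6 × 2 = 12 ≡ 1 (mod 11))
For equation 2: M_2 = 11, 11 ≡ 11 (mod 17), inverse of 11 mod 17 is 14 (check: 11 × 14 = 154 ≡ 1 (mod 17))
Combine: y ≡ Σ r_i×M_i×(M_i⁻¹ mod m_i) = 10×17×2 + 3×11×14 = 340 + 462 = 802
802 mod 187 = 54
y ≡ 54 (mod 187)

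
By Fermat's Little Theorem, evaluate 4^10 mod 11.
By Fermat's Little Theorem, 4^{10} ≡ 1 (mod 11) since 11 is prime and gcd(4, 11) = 1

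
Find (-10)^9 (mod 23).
(-10) ≡ 13 (mod 23). 9 = 8 + 1 (binary 1001). Repeated squaring mod 23: 13^1 ≡ 13; 13^2 ≡ 13² = 169 ≡ 8; 13^4 ≡ 8² = 64 ≡ 18; 13^8 ≡ 18² = 324 ≡ 2. Multiply: (-10)^9 ≡ 13^8 × 13^1 ≡ 2 × 13 (mod 23): 2 × 13 = 26 ≡ 3. So (-10)^9 ≡ 3 (mod 23).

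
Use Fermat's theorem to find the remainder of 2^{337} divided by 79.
51

By Fermat's Little Theorem, a^(p-1) ≡ 1 (mod p) for prime p and gcd(a, p) = 1
Here p = 79, so 2^78 ≡ 1 (mod 79)
We can reduce the exponent: 337 mod 78 = 25
So 2^337 ≡ 2^25 (mod 79)
Computing: 2^25 mod 79 = 51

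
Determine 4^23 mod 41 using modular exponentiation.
Using repeated squaring. 23 = 16 + 4 + 2 + 1 (binary 10111). Repeated squaring mod 41: 4^1 ≡ 4; 4^2 ≡ 4² = 16 ≡ 16; 4^4 ≡ 16² = 256 ≡ 10; 4^8 ≡ 10² = 100 ≡ 18; 4^16 ≡ 18² = 324 ≡ 37. Multiply: 4^23 = 4^16 × 4^4 × 4^2 × 4^1 ≡ 37 × 10 × 16 × 4 (mod 41): 37 × 10 = 370 ≡ 1; 1 × 16 = 16 ≡ 16; 16 × 4 = 64 ≡ 23. So 4^23 ≡ 23 (mod 41).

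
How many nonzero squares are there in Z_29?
For prime 29, there are (p-1)/2 = (29-1)/2 = 14 quadratic residues (excluding 0).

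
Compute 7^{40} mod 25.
1

Using successive squaring:
Binary expansion of 40: 101000
Powers of 7 mod 25 (each is the square of the previous):
  7^1 ≡ 7 (mod 25)
  7^2 ≡ 7² = 49 ≡ 24 (mod 25)
  7^4 ≡ 24² = 576 ≡ 1 (mod 25)
  7^8 ≡ 1² = 1 ≡ 1 (mod 25)
  7^16 ≡ 1² = 1 ≡ 1 (mod 25)
  7^32 ≡ 1² = 1 ≡ 1 (mod 25)
40 = 32 + 8, so 7^40 = 7^32 × 7^8 ≡ 1 × 1 (mod 25)
Multiplying step by step:
  1 × 1 = 1 ≡ 1 (mod 25)
Result: 7^40 ≡ 1 (mod 25)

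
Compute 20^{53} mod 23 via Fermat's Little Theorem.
5

By Fermat's Little Theorem, a^(p-1) ≡ 1 (mod p) for prime p and gcd(a, p) = 1
Here p = 23, so 20^22 ≡ 1 (mod 23)
We can reduce the exponent: 53 mod 22 = 9
So 20^53 ≡ 20^9 (mod 23)
Computing: 20^9 mod 23 = 5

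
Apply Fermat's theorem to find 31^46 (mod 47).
By Fermat's Little Theorem, 31^{46} ≡ 1 (mod 47) since 47 is prime and gcd(31, 47) = 1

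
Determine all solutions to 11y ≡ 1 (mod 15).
11

Since gcd(11, 15) = 1 divides 1, a solution exists.
Multiply both sides by the inverse of 11 mod 15:
  11^(-1) mod 15 = 11
  x ≡ 11 × 1 ≡ 11 ≡ 11 (mod 15)
Verification: 11 × 11 = 121 = 8 × 15 + 1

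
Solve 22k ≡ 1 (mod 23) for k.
22

Using Extended Euclidean Algorithm:
gcd(22, 23) = 1
Bezout coefficients: 22 × -1 + 23 × 1 = 1
So 22 × -1 ≡ 1 (mod 23)
The inverse is -1 mod 23 = 22
Verification: 22 × 22 = 484 = 21 × 23 + 1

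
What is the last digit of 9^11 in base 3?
Using repeated squaring. 9 ≡ 0 (mod 3). 11 = 8 + 2 + 1 (binary 1011). Repeated squaring mod 3: 0^1 ≡ 0; 0^2 ≡ 0² = 0 ≡ 0; 0^4 ≡ 0² = 0 ≡ 0; 0^8 ≡ 0² = 0 ≡ 0. Multiply: 9^11 ≡ 0^8 × 0^2 × 0^1 ≡ 0 × 0 × 0 (mod 3): 0 × 0 = 0 ≡ 0; 0 × 0 = 0 ≡ 0. So 9^11 ≡ 0 (mod 3).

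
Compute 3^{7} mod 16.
11

Using successive squaring:
Binary expansion of 7: 111
Powers of 3 mod 16 (each is the square of the previous):
  3^1 ≡ 3 (mod 16)
  3^2 ≡ 3² = 9 ≡ 9 (mod 16)
  3^4 ≡ 9² = 81 ≡ 1 (mod 16)
7 = 4 + 2 + 1, so 3^7 = 3^4 × 3^2 × 3^1 ≡ 1 × 9 × 3 (mod 16)
Multiplying step by step:
  1 × 9 = 9 ≡ 9 (mod 16)
  9 × 3 = 27 ≡ 11 (mod 16)
Result: 3^7 ≡ 11 (mod 16)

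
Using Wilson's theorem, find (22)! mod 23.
By Wilson's theorem, (22)! ≡ -1 ≡ 22 (mod 23)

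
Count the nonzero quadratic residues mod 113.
For prime 113, there are (p-1)/2 = (113-1)/2 = 56 quadratic residues (excluding 0).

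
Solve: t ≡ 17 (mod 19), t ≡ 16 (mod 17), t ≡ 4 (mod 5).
M = 19 × 17 × 5 = 1615. M₁ = 85, y₁ ≡ 17 (mod 19). M₂ = 95, y₂ ≡ 12 (mod 17). M₃ = 323, y₃ ≡ 2 (mod 5). t = 17×85×17 + 16×95×12 + 4×323×2 ≡ 169 (mod 1615)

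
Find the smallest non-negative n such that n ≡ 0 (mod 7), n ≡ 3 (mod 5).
28

Using the Chinese Remainder Theorem:
M = product of moduli = 35
For equation 1: M_1 = 5, 5 ≡ 5 (mod 7), inverse of 5 mod 7 is 3 (check: 5 × 3 = 15 ≡ 1 (mod 7))
For equation 2: M_2 = 7, 7 ≡ 2 (mod 5), inverse of 7 mod 5 is 3 (check: 2 × 3 = 6 ≡ 1 (mod 5))
Combine: n ≡ Σ r_i×M_i×(M_i⁻¹ mod m_i) = 0×5×3 + 3×7×3 = 0 + 63 = 63
63 mod 35 = 28
n ≡ 28 (mod 35)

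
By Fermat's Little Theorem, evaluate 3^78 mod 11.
By Fermat: 3^{10} ≡ 1 (mod 11). 78 = 7×10 + 8. So 3^{78} ≡ 3^{8} ≡ 5 (mod 11)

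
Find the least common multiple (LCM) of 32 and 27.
864

First find GCD(32, 27) using the Euclidean algorithm:
32 = 1 × 27 + 5
27 = 5 × 5 + 2
5 = 2 × 2 + 1
2 = 2 × 1 + 0
GCD(32, 27) = 1

LCM formula: LCM(a, b) = (a × b) / GCD(a, b)
LCM(32, 27) = (32 × 27) / 1
LCM(32, 27) = 864 / 1
LCM(32, 27) = 864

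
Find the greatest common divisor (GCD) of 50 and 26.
2

Using the Euclidean algorithm:
50 = 1 × 26 + 24
26 = 1 × 24 + 2
24 = 12 × 2 + 0

GCD(50, 26) = 2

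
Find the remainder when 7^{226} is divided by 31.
By Fermat: 7^{30} ≡ 1 (mod 31). 226 = 7×30 + 16. So 7^{226} ≡ 7^{16} ≡ 7 (mod 31)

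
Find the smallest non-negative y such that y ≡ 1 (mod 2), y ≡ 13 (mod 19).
13

Using the Chinese Remainder Theorem:
M = product of moduli = 38
For equation 1: M_1 = 19, 19 ≡ 1 (mod 2), inverse of 19 mod 2 is 1 (check: 1 × 1 = 1 ≡ 1 (mod 2))
For equation 2: M_2 = 2, 2 ≡ 2 (mod 19), inverse of 2 mod 19 is 10 (check: 2 × 10 = 20 ≡ 1 (mod 19))
Combine: y ≡ Σ r_i×M_i×(M_i⁻¹ mod m_i) = 1×19×1 + 13×2×10 = 19 + 260 = 279
279 mod 38 = 13
y ≡ 13 (mod 38)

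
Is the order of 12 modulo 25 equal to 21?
No, the actual order is 20, not 21.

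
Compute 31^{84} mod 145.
1

Using successive squaring:
Binary expansion of 84: 1010100
Powers of 31 mod 145 (each is the square of the previous):
  31^1 ≡ 31 (mod 145)
  31^2 ≡ 31² = 961 ≡ 91 (mod 145)
  31^4 ≡ 91² = 8281 ≡ 16 (mod 145)
  31^8 ≡ 16² = 256 ≡ 111 (mod 145)
  31^16 ≡ 111² = 12321 ≡ 141 (mod 145)
  31^32 ≡ 141² = 19881 ≡ 16 (mod 145)
  31^64 ≡ 16² = 256 ≡ 111 (mod 145)
84 = 64 + 16 + 4, so 31^84 = 31^64 × 31^16 × 31^4 ≡ 111 × 141 × 16 (mod 145)
Multiplying step by step:
  111 × 141 = 15651 ≡ 136 (mod 145)
  136 × 16 = 2176 ≡ 1 (mod 145)
Result: 31^84 ≡ 1 (mod 145)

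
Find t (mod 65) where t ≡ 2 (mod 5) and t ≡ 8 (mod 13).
M = 5 × 13 = 65. M₁ = 13, y₁ ≡ 2 (mod 5). M₂ = 5, y₂ ≡ 8 (mod 13). t = 2×13×2 + 8×5×8 ≡ 47 (mod 65)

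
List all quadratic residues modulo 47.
QRs mod 47: {1, 2, 3, 4, 6, 7, 8, 9, 12, 14, 16, 17, 18, 21, 24, 25, 27, 28, 32, 34, 36, 37, 42}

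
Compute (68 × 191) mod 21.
10

(68 × 191) = 12988
12988 mod 21 = 10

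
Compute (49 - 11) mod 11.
5

(49 - 11) = 38
38 mod 11 = 5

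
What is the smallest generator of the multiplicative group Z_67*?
p - 1 = 66 has prime divisors 2, 3, 11. h is a primitive root mod 67 iff h^(66/q) ≢ 1 (mod 67) for each such q.
h = 2: 2^33 ≡ 66, 2^22 ≡ 37, 2^6 ≡ 64 (mod 67); none is 1, so 2 has order 66 and is a primitive root.
The smallest primitive root mod 67 is g = 2.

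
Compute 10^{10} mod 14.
4

Using successive squaring:
Binary expansion of 10: 1010
Powers of 10 mod 14 (each is the square of the previous):
  10^1 ≡ 10 (mod 14)
  10^2 ≡ 10² = 100 ≡ 2 (mod 14)
  10^4 ≡ 2² = 4 ≡ 4 (mod 14)
  10^8 ≡ 4² = 16 ≡ 2 (mod 14)
10 = 8 + 2, so 10^10 = 10^8 × 10^2 ≡ 2 × 2 (mod 14)
Multiplying step by step:
  2 × 2 = 4 ≡ 4 (mod 14)
Result: 10^10 ≡ 4 (mod 14)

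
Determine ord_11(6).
Powers of 6 mod 11: 6^1≡6, 6^2≡3, 6^3≡7, 6^4≡9, 6^5≡10, 6^6≡5, 6^7≡8, 6^8≡4, 6^9≡2, 6^10≡1. Order = 10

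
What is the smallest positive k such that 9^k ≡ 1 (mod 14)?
Powers of 9 mod 14: 9^1≡9, 9^2≡11, 9^3≡1. Order = 3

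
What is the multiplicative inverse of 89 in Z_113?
89^(-1) ≡ 80 (mod 113). Verification: 89 × 80 = 7120 ≡ 1 (mod 113)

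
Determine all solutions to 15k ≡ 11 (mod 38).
21

Since gcd(15, 38) = 1 divides 11, a solution exists.
Multiply both sides by the inverse of 15 mod 38:
  15^(-1) mod 38 = 33
  x ≡ 33 × 11 ≡ 363 ≡ 21 (mod 38)
Verification: 15 × 21 = 315 = 8 × 38 + 11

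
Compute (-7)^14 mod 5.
Using Fermat: (-7)^{4} ≡ 1 (mod 5). 14 ≡ 2 (mod 4). So (-7)^{14} ≡ (-7)^{2} ≡ 4 (mod 5)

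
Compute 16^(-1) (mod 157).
16^(-1) ≡ 108 (mod 157). Verification: 16 × 108 = 1728 ≡ 1 (mod 157)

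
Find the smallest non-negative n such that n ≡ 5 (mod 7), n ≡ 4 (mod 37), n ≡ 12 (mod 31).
1965

Using the Chinese Remainder Theorem:
M = product of moduli = 8029
For equation 1: M_1 = 1147, 1147 ≡ 6 (mod 7), inverse of 1147 mod 7 is 6 (check: 6 × 6 = 36 ≡ 1 (mod 7))
For equation 2: M_2 = 217, 217 ≡ 32 (mod 37), inverse of 217 mod 37 is 22 (check: 32 × 22 = 704 ≡ 1 (mod 37))
For equation 3: M_3 = 259, 259 ≡ 11 (mod 31), inverse of 259 mod 31 is 17 (check: 11 × 17 = 187 ≡ 1 (mod 31))
Combine: n ≡ Σ r_i×M_i×(M_i⁻¹ mod m_i) = 5×1147×6 + 4×217×22 + 12×259×17 = 34410 + 19096 + 52836 = 106342
106342 mod 8029 = 1965
n ≡ 1965 (mod 8029)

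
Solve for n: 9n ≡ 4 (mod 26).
12

Since gcd(9, 26) = 1 divides 4, a solution exists.
Multiply both sides by the inverse of 9 mod 26:
  9^(-1) mod 26 = 3
  x ≡ 3 × 4 ≡ 12 ≡ 12 (mod 26)
Verification: 9 × 12 = 108 = 4 × 26 + 4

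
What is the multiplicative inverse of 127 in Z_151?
127^(-1) ≡ 44 (mod 151). Verification: 127 × 44 = 5588 ≡ 1 (mod 151)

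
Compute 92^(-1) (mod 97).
58

Using Extended Euclidean Algorithm:
gcd(92, 97) = 1
Bezout coefficients: 92 × -39 + 97 × 37 = 1
So 92 × -39 ≡ 1 (mod 97)
The inverse is -39 mod 97 = 58
Verification: 92 × 58 = 5336 = 55 × 97 + 1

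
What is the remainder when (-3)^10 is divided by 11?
(-3) ≡ 8 (mod 11). 10 = 8 + 2 (binary 1010). Repeated squaring mod 11: 8^1 ≡ 8; 8^2 ≡ 8² = 64 ≡ 9; 8^4 ≡ 9² = 81 ≡ 4; 8^8 ≡ 4² = 16 ≡ 5. Multiply: (-3)^10 ≡ 8^8 × 8^2 ≡ 5 × 9 (mod 11): 5 × 9 = 45 ≡ 1. So (-3)^10 ≡ 1 (mod 11).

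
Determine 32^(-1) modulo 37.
32^(-1) ≡ 22 (mod 37). Verification: 32 × 22 = 704 ≡ 1 (mod 37)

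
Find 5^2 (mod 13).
2 = 2 (binary 10). Repeated squaring mod 13: 5^1 ≡ 5; 5^2 ≡ 5² = 25 ≡ 12. So 5^2 ≡ 12 (mod 13).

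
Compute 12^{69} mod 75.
27

Using successive squaring:
Binary expansion of 69: 1000101
Powers of 12 mod 75 (each is the square of the previous):
  12^1 ≡ 12 (mod 75)
  12^2 ≡ 12² = 144 ≡ 69 (mod 75)
  12^4 ≡ 69² = 4761 ≡ 36 (mod 75)
  12^8 ≡ 36² = 1296 ≡ 21 (mod 75)
  12^16 ≡ 21² = 441 ≡ 66 (mod 75)
  12^32 ≡ 66² = 4356 ≡ 6 (mod 75)
  12^64 ≡ 6² = 36 ≡ 36 (mod 75)
69 = 64 + 4 + 1, so 12^69 = 12^64 × 12^4 × 12^1 ≡ 36 × 36 × 12 (mod 75)
Multiplying step by step:
  36 × 36 = 1296 ≡ 21 (mod 75)
  21 × 12 = 252 ≡ 27 (mod 75)
Result: 12^69 ≡ 27 (mod 75)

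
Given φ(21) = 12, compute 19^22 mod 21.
By Euler: 19^{12} ≡ 1 (mod 21) since gcd(19, 21) = 1. 22 = 1×12 + 10. So 19^{22} ≡ 19^{10} ≡ 16 (mod 21)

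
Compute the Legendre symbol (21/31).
(21/31) = 21^{15} mod 31 = -1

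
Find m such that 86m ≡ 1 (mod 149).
86^(-1) ≡ 26 (mod 149). Verification: 86 × 26 = 2236 ≡ 1 (mod 149)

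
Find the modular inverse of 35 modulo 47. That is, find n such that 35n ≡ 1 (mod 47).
43

Using Extended Euclidean Algorithm:
gcd(35, 47) = 1
Bezout coefficients: 35 × -4 + 47 × 3 = 1
So 35 × -4 ≡ 1 (mod 47)
The inverse is -4 mod 47 = 43
Verification: 35 × 43 = 1505 = 32 × 47 + 1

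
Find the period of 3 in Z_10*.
Powers of 3 mod 10: 3^1≡3, 3^2≡9, 3^3≡7, 3^4≡1. Order = 4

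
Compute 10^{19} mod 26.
10

Using successive squaring:
Binary expansion of 19: 10011
Powers of 10 mod 26 (each is the square of the previous):
  10^1 ≡ 10 (mod 26)
  10^2 ≡ 10² = 100 ≡ 22 (mod 26)
  10^4 ≡ 22² = 484 ≡ 16 (mod 26)
  10^8 ≡ 16² = 256 ≡ 22 (mod 26)
  10^16 ≡ 22² = 484 ≡ 16 (mod 26)
19 = 16 + 2 + 1, so 10^19 = 10^16 × 10^2 × 10^1 ≡ 16 × 22 × 10 (mod 26)
Multiplying step by step:
  16 × 22 = 352 ≡ 14 (mod 26)
  14 × 10 = 140 ≡ 10 (mod 26)
Result: 10^19 ≡ 10 (mod 26)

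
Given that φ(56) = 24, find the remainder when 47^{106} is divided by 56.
By Euler: 47^{24} ≡ 1 (mod 56) since gcd(47, 56) = 1. 106 = 4×24 + 10. So 47^{106} ≡ 47^{10} ≡ 9 (mod 56)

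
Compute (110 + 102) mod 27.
23

(110 + 102) = 212
212 mod 27 = 23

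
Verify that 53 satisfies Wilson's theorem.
(52)! mod 53 = 52. Since this equals -1 (mod 53), Wilson confirms 53 is prime.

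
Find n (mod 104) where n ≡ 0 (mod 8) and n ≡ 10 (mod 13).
M = 8 × 13 = 104. M₁ = 13, y₁ ≡ 5 (mod 8). M₂ = 8, y₂ ≡ 5 (mod 13). n = 0×13×5 + 10×8×5 ≡ 88 (mod 104)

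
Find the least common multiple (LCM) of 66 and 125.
8250

First find GCD(66, 125) using the Euclidean algorithm:
66 = 0 × 125 + 66
125 = 1 × 66 + 59
66 = 1 × 59 + 7
59 = 8 × 7 + 3
7 = 2 × 3 + 1
3 = 3 × 1 + 0
GCD(66, 125) = 1

LCM formula: LCM(a, b) = (a × b) / GCD(a, b)
LCM(66, 125) = (66 × 125) / 1
LCM(66, 125) = 8250 / 1
LCM(66, 125) = 8250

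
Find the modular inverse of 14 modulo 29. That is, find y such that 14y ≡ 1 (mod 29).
27

Using Extended Euclidean Algorithm:
gcd(14, 29) = 1
Bezout coefficients: 14 × -2 + 29 × 1 = 1
So 14 × -2 ≡ 1 (mod 29)
The inverse is -2 mod 29 = 27
Verification: 14 × 27 = 378 = 13 × 29 + 1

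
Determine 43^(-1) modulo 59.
43^(-1) ≡ 11 (mod 59). Verification: 43 × 11 = 473 ≡ 1 (mod 59)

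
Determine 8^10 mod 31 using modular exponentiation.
10 = 8 + 2 (binary 1010). Repeated squaring mod 31: 8^1 ≡ 8; 8^2 ≡ 8² = 64 ≡ 2; 8^4 ≡ 2² = 4 ≡ 4; 8^8 ≡ 4² = 16 ≡ 16. Multiply: 8^10 = 8^8 × 8^2 ≡ 16 × 2 (mod 31): 16 × 2 = 32 ≡ 1. So 8^10 ≡ 1 (mod 31).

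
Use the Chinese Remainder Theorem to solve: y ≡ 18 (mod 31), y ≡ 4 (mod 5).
49

Using the Chinese Remainder Theorem:
M = product of moduli = 155
For equation 1: M_1 = 5, 5 ≡ 5 (mod 31), inverse of 5 mod 31 is 25 (check: 5 × 25 = 125 ≡ 1 (mod 31))
For equation 2: M_2 = 31, 31 ≡ 1 (mod 5), inverse of 31 mod 5 is 1 (check: 1 × 1 = 1 ≡ 1 (mod 5))
Combine: y ≡ Σ r_i×M_i×(M_i⁻¹ mod m_i) = 18×5×25 + 4×31×1 = 2250 + 124 = 2374
2374 mod 155 = 49
y ≡ 49 (mod 155)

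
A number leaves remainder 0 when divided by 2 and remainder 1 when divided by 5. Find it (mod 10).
M = 2 × 5 = 10. M₁ = 5, y₁ ≡ 1 (mod 2). M₂ = 2, y₂ ≡ 3 (mod 5). r = 0×5×1 + 1×2×3 ≡ 6 (mod 10)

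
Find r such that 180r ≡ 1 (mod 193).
180^(-1) ≡ 89 (mod 193). Verification: 180 × 89 = 16020 ≡ 1 (mod 193)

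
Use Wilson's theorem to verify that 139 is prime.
(138)! mod 139 = 138. Since this equals -1 (mod 139), Wilson confirms 139 is prime.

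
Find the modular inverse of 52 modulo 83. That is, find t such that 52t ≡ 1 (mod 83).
8

Using Extended Euclidean Algorithm:
gcd(52, 83) = 1
Bezout coefficients: 52 × 8 + 83 × -5 = 1
So 52 × 8 ≡ 1 (mod 83)
The inverse is 8 mod 83 = 8
Verification: 52 × 8 = 416 = 5 × 83 + 1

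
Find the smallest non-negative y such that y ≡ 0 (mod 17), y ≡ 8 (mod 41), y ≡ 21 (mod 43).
16490

Using the Chinese Remainder Theorem:
M = product of moduli = 29971
For equation 1: M_1 = 1763, 1763 ≡ 12 (mod 17), inverse of 1763 mod 17 is 10 (check: 12 × 10 = 120 ≡ 1 (mod 17))
For equation 2: M_2 = 731, 731 ≡ 34 (mod 41), inverse of 731 mod 41 is 35 (check: 34 × 35 = 1190 ≡ 1 (mod 41))
For equation 3: M_3 = 697, 697 ≡ 9 (mod 43), inverse of 697 mod 43 is 24 (check: 9 × 24 = 216 ≡ 1 (mod 43))
Combine: y ≡ Σ r_i×M_i×(M_i⁻¹ mod m_i) = 0×1763×10 + 8×731×35 + 21×697×24 = 0 + 204680 + 351288 = 555968
555968 mod 29971 = 16490
y ≡ 16490 (mod 29971)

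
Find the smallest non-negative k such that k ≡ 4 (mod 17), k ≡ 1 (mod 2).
21

Using the Chinese Remainder Theorem:
M = product of moduli = 34
For equation 1: M_1 = 2, 2 ≡ 2 (mod 17), inverse of 2 mod 17 is 9 (check: 2 × 9 = 18 ≡ 1 (mod 17))
For equation 2: M_2 = 17, 17 ≡ 1 (mod 2), inverse of 17 mod 2 is 1 (check: 1 × 1 = 1 ≡ 1 (mod 2))
Combine: k ≡ Σ r_i×M_i×(M_i⁻¹ mod m_i) = 4×2×9 + 1×17×1 = 72 + 17 = 89
89 mod 34 = 21
k ≡ 21 (mod 34)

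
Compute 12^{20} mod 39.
27

Using successive squaring:
Binary expansion of 20: 10100
Powers of 12 mod 39 (each is the square of the previous):
  12^1 ≡ 12 (mod 39)
  12^2 ≡ 12² = 144 ≡ 27 (mod 39)
  12^4 ≡ 27² = 729 ≡ 27 (mod 39)
  12^8 ≡ 27² = 729 ≡ 27 (mod 39)
  12^16 ≡ 27² = 729 ≡ 27 (mod 39)
20 = 16 + 4, so 12^20 = 12^16 × 12^4 ≡ 27 × 27 (mod 39)
Multiplying step by step:
  27 × 27 = 729 ≡ 27 (mod 39)
Result: 12^20 ≡ 27 (mod 39)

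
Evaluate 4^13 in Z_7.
Using Fermat: 4^{6} ≡ 1 (mod 7). 13 ≡ 1 (mod 6). So 4^{13} ≡ 4^{1} ≡ 4 (mod 7)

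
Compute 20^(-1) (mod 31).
20^(-1) ≡ 14 (mod 31). Verification: 20 × 14 = 280 ≡ 1 (mod 31)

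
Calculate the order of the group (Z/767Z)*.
696

Prime factorization: 767 = 13 × 59
Using the formula φ(n) = n × Π(1 - 1/p) for each prime factor p:
φ(767) = 767 × (1 - 1/13) × (1 - 1/59)
φ(767) = 696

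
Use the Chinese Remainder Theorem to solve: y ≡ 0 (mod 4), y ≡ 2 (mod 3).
M = 4 × 3 = 12. M₁ = 3, y₁ ≡ 3 (mod 4). M₂ = 4, y₂ ≡ 1 (mod 3). y = 0×3×3 + 2×4×1 ≡ 8 (mod 12)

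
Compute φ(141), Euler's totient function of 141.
92

Prime factorization: 141 = 3 × 47
Using the formula φ(n) = n × Π(1 - 1/p) for each prime factor p:
φ(141) = 141 × (1 - 1/3) × (1 - 1/47)
φ(141) = 92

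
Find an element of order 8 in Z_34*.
9 has order 8 mod 34 since 9^{8} ≡ 1 (mod 34) and no smaller power works.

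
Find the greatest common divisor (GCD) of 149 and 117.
1

Using the Euclidean algorithm:
149 = 1 × 117 + 32
117 = 3 × 32 + 21
32 = 1 × 21 + 11
21 = 1 × 11 + 10
11 = 1 × 10 + 1
10 = 10 × 1 + 0

GCD(149, 117) = 1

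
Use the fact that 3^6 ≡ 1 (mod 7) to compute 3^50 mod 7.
By Fermat: 3^{6} ≡ 1 (mod 7). 50 = 8×6 + 2. So 3^{50} ≡ 3^{2} ≡ 2 (mod 7)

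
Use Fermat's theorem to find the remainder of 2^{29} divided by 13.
6

By Fermat's Little Theorem, a^(p-1) ≡ 1 (mod p) for prime p and gcd(a, p) = 1
Here p = 13, so 2^12 ≡ 1 (mod 13)
We can reduce the exponent: 29 mod 12 = 5
So 2^29 ≡ 2^5 (mod 13)
Computing: 2^5 mod 13 = 6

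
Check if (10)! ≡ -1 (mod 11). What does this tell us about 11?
(10)! mod 11 = 10. Since this equals -1 (mod 11), Wilson confirms 11 is prime.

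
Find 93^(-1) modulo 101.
63

Using Extended Euclidean Algorithm:
gcd(93, 101) = 1
Bezout coefficients: 93 × -38 + 101 × 35 = 1
So 93 × -38 ≡ 1 (mod 101)
The inverse is -38 mod 101 = 63
Verification: 93 × 63 = 5859 = 58 × 101 + 1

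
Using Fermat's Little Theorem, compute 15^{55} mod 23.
22

By Fermat's Little Theorem, a^(p-1) ≡ 1 (mod p) for prime p and gcd(a, p) = 1
Here p = 23, so 15^22 ≡ 1 (mod 23)
We can reduce the exponent: 55 mod 22 = 11
So 15^55 ≡ 15^11 (mod 23)
Computing: 15^11 mod 23 = 22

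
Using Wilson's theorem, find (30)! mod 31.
By Wilson's theorem, (30)! ≡ -1 ≡ 30 (mod 31)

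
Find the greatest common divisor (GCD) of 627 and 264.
33

Using the Euclidean algorithm:
627 = 2 × 264 + 99
264 = 2 × 99 + 66
99 = 1 × 66 + 33
66 = 2 × 33 + 0

GCD(627, 264) = 33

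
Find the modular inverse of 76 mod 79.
76^(-1) ≡ 26 (mod 79). Verification: 76 × 26 = 1976 ≡ 1 (mod 79)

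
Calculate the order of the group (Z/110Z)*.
40

Prime factorization: 110 = 2 × 5 × 11
Using the formula φ(n) = n × Π(1 - 1/p) for each prime factor p:
φ(110) = 110 × (1 - 1/2) × (1 - 1/5) × (1 - 1/11)
φ(110) = 40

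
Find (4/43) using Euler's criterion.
(4/43) = 4^{21} mod 43 = 1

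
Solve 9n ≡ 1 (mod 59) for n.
46

Using Extended Euclidean Algorithm:
gcd(9, 59) = 1
Bezout coefficients: 9 × -13 + 59 × 2 = 1
So 9 × -13 ≡ 1 (mod 59)
The inverse is -13 mod 59 = 46
Verification: 9 × 46 = 414 = 7 × 59 + 1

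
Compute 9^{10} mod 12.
9

Using successive squaring:
Binary expansion of 10: 1010
Powers of 9 mod 12 (each is the square of the previous):
  9^1 ≡ 9 (mod 12)
  9^2 ≡ 9² = 81 ≡ 9 (mod 12)
  9^4 ≡ 9² = 81 ≡ 9 (mod 12)
  9^8 ≡ 9² = 81 ≡ 9 (mod 12)
10 = 8 + 2, so 9^10 = 9^8 × 9^2 ≡ 9 × 9 (mod 12)
Multiplying step by step:
  9 × 9 = 81 ≡ 9 (mod 12)
Result: 9^10 ≡ 9 (mod 12)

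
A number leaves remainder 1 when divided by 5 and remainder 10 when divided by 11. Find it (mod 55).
M = 5 × 11 = 55. M₁ = 11, y₁ ≡ 1 (mod 5). M₂ = 5, y₂ ≡ 9 (mod 11). m = 1×11×1 + 10×5×9 ≡ 21 (mod 55)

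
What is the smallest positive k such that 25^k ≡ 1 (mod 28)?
Powers of 25 mod 28: 25^1≡25, 25^2≡9, 25^3≡1. Order = 3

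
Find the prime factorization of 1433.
1433

Divide by primes starting from smallest:
1433 ÷ 1433 = 1

1433 = 1433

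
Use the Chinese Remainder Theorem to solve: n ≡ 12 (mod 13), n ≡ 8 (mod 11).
129

Using the Chinese Remainder Theorem:
M = product of moduli = 143
For equation 1: M_1 = 11, 11 ≡ 11 (mod 13), inverse of 11 mod 13 is 6 (check: 11 × 6 = 66 ≡ 1 (mod 13))
For equation 2: M_2 = 13, 13 ≡ 2 (mod 11), inverse of 13 mod 11 is 6 (check: 2 × 6 = 12 ≡ 1 (mod 11))
Combine: n ≡ Σ r_i×M_i×(M_i⁻¹ mod m_i) = 12×11×6 + 8×13×6 = 792 + 624 = 1416
1416 mod 143 = 129
n ≡ 129 (mod 143)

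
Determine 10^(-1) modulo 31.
10^(-1) ≡ 28 (mod 31). Verification: 10 × 28 = 280 ≡ 1 (mod 31)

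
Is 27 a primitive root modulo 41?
No

To verify, check if 27^(40/q) ≢ 1 (mod 41) for each prime divisor q of 40
Divisors of 40 = 40: [1, 2, 4, 5, 8, 10, 20, 40]
  27^(40/2) = 27^20 ≡ 40 (mod 41)
  27^(40/5) = 27^8 ≡ 1 (mod 41)
Conclusion: 27 is not a primitive root modulo 41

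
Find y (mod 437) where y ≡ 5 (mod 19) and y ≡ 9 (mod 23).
M = 19 × 23 = 437. M₁ = 23, y₁ ≡ 5 (mod 19). M₂ = 19, y₂ ≡ 17 (mod 23). y = 5×23×5 + 9×19×17 ≡ 423 (mod 437)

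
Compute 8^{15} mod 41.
32

Using successive squaring:
Binary expansion of 15: 1111
Powers of 8 mod 41 (each is the square of the previous):
  8^1 ≡ 8 (mod 41)
  8^2 ≡ 8² = 64 ≡ 23 (mod 41)
  8^4 ≡ 23² = 529 ≡ 37 (mod 41)
  8^8 ≡ 37² = 1369 ≡ 16 (mod 41)
15 = 8 + 4 + 2 + 1, so 8^15 = 8^8 × 8^4 × 8^2 × 8^1 ≡ 16 × 37 × 23 × 8 (mod 41)
Multiplying step by step:
  16 × 37 = 592 ≡ 18 (mod 41)
  18 × 23 = 414 ≡ 4 (mod 41)
  4 × 8 = 32 ≡ 32 (mod 41)
Result: 8^15 ≡ 32 (mod 41)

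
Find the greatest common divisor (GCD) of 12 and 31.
1

Using the Euclidean algorithm:
12 = 0 × 31 + 12
31 = 2 × 12 + 7
12 = 1 × 7 + 5
7 = 1 × 5 + 2
5 = 2 × 2 + 1
2 = 2 × 1 + 0

GCD(12, 31) = 1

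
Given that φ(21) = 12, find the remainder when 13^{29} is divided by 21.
By Euler: 13^{12} ≡ 1 (mod 21) since gcd(13, 21) = 1. 29 = 2×12 + 5. So 13^{29} ≡ 13^{5} ≡ 13 (mod 21)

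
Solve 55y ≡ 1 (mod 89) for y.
34

Using Extended Euclidean Algorithm:
gcd(55, 89) = 1
Bezout coefficients: 55 × 34 + 89 × -21 = 1
So 55 × 34 ≡ 1 (mod 89)
The inverse is 34 mod 89 = 34
Verification: 55 × 34 = 1870 = 21 × 89 + 1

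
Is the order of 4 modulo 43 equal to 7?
Yes, ord_43(4) = 7.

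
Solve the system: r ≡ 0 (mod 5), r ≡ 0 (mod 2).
M = 5 × 2 = 10. M₁ = 2, y₁ ≡ 3 (mod 5). M₂ = 5, y₂ ≡ 1 (mod 2). r = 0×2×3 + 0×5×1 ≡ 0 (mod 10)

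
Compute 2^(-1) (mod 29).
15

Using Extended Euclidean Algorithm:
gcd(2, 29) = 1
Bezout coefficients: 2 × -14 + 29 × 1 = 1
So 2 × -14 ≡ 1 (mod 29)
The inverse is -14 mod 29 = 15
Verification: 2 × 15 = 30 = 1 × 29 + 1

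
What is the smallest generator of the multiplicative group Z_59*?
p - 1 = 58 has prime divisors 2, 29. h is a primitive root mod 59 iff h^(58/q) ≢ 1 (mod 59) for each such q.
h = 2: 2^29 ≡ 58, 2^2 ≡ 4 (mod 59); none is 1, so 2 has order 58 and is a primitive root.
The smallest primitive root mod 59 is g = 2.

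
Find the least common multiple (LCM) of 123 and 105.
4305

First find GCD(123, 105) using the Euclidean algorithm:
123 = 1 × 105 + 18
105 = 5 × 18 + 15
18 = 1 × 15 + 3
15 = 5 × 3 + 0
GCD(123, 105) = 3

LCM formula: LCM(a, b) = (a × b) / GCD(a, b)
LCM(123, 105) = (123 × 105) / 3
LCM(123, 105) = 12915 / 3
LCM(123, 105) = 4305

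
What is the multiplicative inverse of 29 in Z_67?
29^(-1) ≡ 37 (mod 67). Verification: 29 × 37 = 1073 ≡ 1 (mod 67)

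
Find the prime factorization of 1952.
2^5 × 61

Divide by primes starting from smallest:
1952 ÷ 2 = 976
976 ÷ 2 = 488
488 ÷ 2 = 244
244 ÷ 2 = 122
122 ÷ 2 = 61
61 ÷ 61 = 1

1952 = 2^5 × 61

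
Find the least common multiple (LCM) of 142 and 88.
6248

First find GCD(142, 88) using the Euclidean algorithm:
142 = 1 × 88 + 54
88 = 1 × 54 + 34
54 = 1 × 34 + 20
34 = 1 × 20 + 14
20 = 1 × 14 + 6
14 = 2 × 6 + 2
6 = 3 × 2 + 0
GCD(142, 88) = 2

LCM formula: LCM(a, b) = (a × b) / GCD(a, b)
LCM(142, 88) = (142 × 88) / 2
LCM(142, 88) = 12496 / 2
LCM(142, 88) = 6248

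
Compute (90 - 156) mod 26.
12

(90 - 156) = -66
-66 mod 26 = 12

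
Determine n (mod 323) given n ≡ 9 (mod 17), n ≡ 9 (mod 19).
9

Using the Chinese Remainder Theorem:
M = product of moduli = 323
For equation 1: M_1 = 19, 19 ≡ 2 (mod 17), inverse of 19 mod 17 is 9 (check: 2 × 9 = 18 ≡ 1 (mod 17))
For equation 2: M_2 = 17, 17 ≡ 17 (mod 19), inverse of 17 mod 19 is 9 (check: 17 × 9 = 153 ≡ 1 (mod 19))
Combine: n ≡ Σ r_i×M_i×(M_i⁻¹ mod m_i) = 9×19×9 + 9×17×9 = 1539 + 1377 = 2916
2916 mod 323 = 9
n ≡ 9 (mod 323)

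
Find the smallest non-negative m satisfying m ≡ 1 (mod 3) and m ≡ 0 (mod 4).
M = 3 × 4 = 12. M₁ = 4, y₁ ≡ 1 (mod 3). M₂ = 3, y₂ ≡ 3 (mod 4). m = 1×4×1 + 0×3×3 ≡ 4 (mod 12)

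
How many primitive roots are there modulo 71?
Number of primitive roots mod 71 = φ(70) = 24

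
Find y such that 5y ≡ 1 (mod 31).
5^(-1) ≡ 25 (mod 31). Verification: 5 × 25 = 125 ≡ 1 (mod 31)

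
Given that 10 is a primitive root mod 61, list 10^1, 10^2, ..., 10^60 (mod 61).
g^1, g^2, ..., g^{60} mod 61: {10, 39, 24, 57, 21, 27, 26, 16, 38, 14, 18, 58, 31, 5, 50, 12, 59, 41, 44, 13, 8, 19, 7, 9, 29, 46, 33, 25, 6, 60, 51, 22, 37, 4, 40, 34, 35, 45, 23, 47, 43, 3, 30, 56, 11, 49, 2, 20, 17, 48, 53, 42, 54, 52, 32, 15, 28, 36, 55, 1}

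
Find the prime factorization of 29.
29

Divide by primes starting from smallest:
29 ÷ 29 = 1

29 = 29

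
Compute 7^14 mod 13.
Using Fermat: 7^{12} ≡ 1 (mod 13). 14 ≡ 2 (mod 12). So 7^{14} ≡ 7^{2} ≡ 10 (mod 13)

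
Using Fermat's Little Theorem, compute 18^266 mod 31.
By Fermat: 18^{30} ≡ 1 (mod 31). 266 = 8×30 + 26. So 18^{266} ≡ 18^{26} ≡ 28 (mod 31)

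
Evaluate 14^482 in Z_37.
Using Fermat: 14^{36} ≡ 1 (mod 37). 482 ≡ 14 (mod 36). So 14^{482} ≡ 14^{14} ≡ 11 (mod 37)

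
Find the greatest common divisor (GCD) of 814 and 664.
2

Using the Euclidean algorithm:
814 = 1 × 664 + 150
664 = 4 × 150 + 64
150 = 2 × 64 + 22
64 = 2 × 22 + 20
22 = 1 × 20 + 2
20 = 10 × 2 + 0

GCD(814, 664) = 2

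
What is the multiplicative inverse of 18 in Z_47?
18^(-1) ≡ 34 (mod 47). Verification: 18 × 34 = 612 ≡ 1 (mod 47)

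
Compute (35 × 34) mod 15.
5

(35 × 34) = 1190
1190 mod 15 = 5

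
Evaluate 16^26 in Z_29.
Using repeated squaring. 26 = 16 + 8 + 2 (binary 11010). Repeated squaring mod 29: 16^1 ≡ 16; 16^2 ≡ 16² = 256 ≡ 24; 16^4 ≡ 24² = 576 ≡ 25; 16^8 ≡ 25² = 625 ≡ 16; 16^16 ≡ 16² = 256 ≡ 24. Multiply: 16^26 = 16^16 × 16^8 × 16^2 ≡ 24 × 16 × 24 (mod 29): 24 × 16 = 384 ≡ 7; 7 × 24 = 168 ≡ 23. So 16^26 ≡ 23 (mod 29).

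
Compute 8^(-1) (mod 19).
8^(-1) ≡ 12 (mod 19). Verification: 8 × 12 = 96 ≡ 1 (mod 19)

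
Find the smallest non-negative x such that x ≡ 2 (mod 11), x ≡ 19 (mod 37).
167

Using the Chinese Remainder Theorem:
M = product of moduli = 407
For equation 1: M_1 = 37, 37 ≡ 4 (mod 11), inverse of 37 mod 11 is 3 (check: 4 × 3 = 12 ≡ 1 (mod 11))
For equation 2: M_2 = 11, 11 ≡ 11 (mod 37), inverse of 11 mod 37 is 27 (check: 11 × 27 = 297 ≡ 1 (mod 37))
Combine: x ≡ Σ r_i×M_i×(M_i⁻¹ mod m_i) = 2×37×3 + 19×11×27 = 222 + 5643 = 5865
5865 mod 407 = 167
x ≡ 167 (mod 407)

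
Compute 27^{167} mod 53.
39

Using successive squaring:
Binary expansion of 167: 10100111
Powers of 27 mod 53 (each is the square of the previous):
  27^1 ≡ 27 (mod 53)
  27^2 ≡ 27² = 729 ≡ 40 (mod 53)
  27^4 ≡ 40² = 1600 ≡ 10 (mod 53)
  27^8 ≡ 10² = 100 ≡ 47 (mod 53)
  27^16 ≡ 47² = 2209 ≡ 36 (mod 53)
  27^32 ≡ 36² = 1296 ≡ 24 (mod 53)
  27^64 ≡ 24² = 576 ≡ 46 (mod 53)
  27^128 ≡ 46² = 2116 ≡ 49 (mod 53)
167 = 128 + 32 + 4 + 2 + 1, so 27^167 = 27^128 × 27^32 × 27^4 × 27^2 × 27^1 ≡ 49 × 24 × 10 × 40 × 27 (mod 53)
Multiplying step by step:
  49 × 24 = 1176 ≡ 10 (mod 53)
  10 × 10 = 100 ≡ 47 (mod 53)
  47 × 40 = 1880 ≡ 25 (mod 53)
  25 × 27 = 675 ≡ 39 (mod 53)
Result: 27^167 ≡ 39 (mod 53)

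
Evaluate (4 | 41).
(4/41) = 4^{20} mod 41 = 1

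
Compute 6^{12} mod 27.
0

Using successive squaring:
Binary expansion of 12: 1100
Powers of 6 mod 27 (each is the square of the previous):
  6^1 ≡ 6 (mod 27)
  6^2 ≡ 6² = 36 ≡ 9 (mod 27)
  6^4 ≡ 9² = 81 ≡ 0 (mod 27)
  6^8 ≡ 0² = 0 ≡ 0 (mod 27)
12 = 8 + 4, so 6^12 = 6^8 × 6^4 ≡ 0 × 0 (mod 27)
Multiplying step by step:
  0 × 0 = 0 ≡ 0 (mod 27)
Result: 6^12 ≡ 0 (mod 27)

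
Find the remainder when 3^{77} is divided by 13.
By Fermat: 3^{12} ≡ 1 (mod 13). 77 = 6×12 + 5. So 3^{77} ≡ 3^{5} ≡ 9 (mod 13)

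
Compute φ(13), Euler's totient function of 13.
12

Prime factorization: 13 = 13
Using the formula φ(n) = n × Π(1 - 1/p) for each prime factor p:
φ(13) = 13 × (1 - 1/13)
φ(13) = 12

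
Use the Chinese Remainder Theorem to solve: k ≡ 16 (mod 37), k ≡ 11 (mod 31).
941

Using the Chinese Remainder Theorem:
M = product of moduli = 1147
For equation 1: M_1 = 31, 31 ≡ 31 (mod 37), inverse of 31 mod 37 is 6 (check: 31 × 6 = 186 ≡ 1 (mod 37))
For equation 2: M_2 = 37, 37 ≡ 6 (mod 31), inverse of 37 mod 31 is 26 (check: 6 × 26 = 156 ≡ 1 (mod 31))
Combine: k ≡ Σ r_i×M_i×(M_i⁻¹ mod m_i) = 16×31×6 + 11×37×26 = 2976 + 10582 = 13558
13558 mod 1147 = 941
k ≡ 941 (mod 1147)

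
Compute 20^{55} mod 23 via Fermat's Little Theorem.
22

By Fermat's Little Theorem, a^(p-1) ≡ 1 (mod p) for prime p and gcd(a, p) = 1
Here p = 23, so 20^22 ≡ 1 (mod 23)
We can reduce the exponent: 55 mod 22 = 11
So 20^55 ≡ 20^11 (mod 23)
Computing: 20^11 mod 23 = 22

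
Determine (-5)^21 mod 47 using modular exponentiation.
Using repeated squaring. (-5) ≡ 42 (mod 47). 21 = 16 + 4 + 1 (binary 10101). Repeated squaring mod 47: 42^1 ≡ 42; 42^2 ≡ 42² = 1764 ≡ 25; 42^4 ≡ 25² = 625 ≡ 14; 42^8 ≡ 14² = 196 ≡ 8; 42^16 ≡ 8² = 64 ≡ 17. Multiply: (-5)^21 ≡ 42^16 × 42^4 × 42^1 ≡ 17 × 14 × 42 (mod 47): 17 × 14 = 238 ≡ 3; 3 × 42 = 126 ≡ 32. So (-5)^21 ≡ 32 (mod 47).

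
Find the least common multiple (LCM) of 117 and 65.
585

First find GCD(117, 65) using the Euclidean algorithm:
117 = 1 × 65 + 52
65 = 1 × 52 + 13
52 = 4 × 13 + 0
GCD(117, 65) = 13

LCM formula: LCM(a, b) = (a × b) / GCD(a, b)
LCM(117, 65) = (117 × 65) / 13
LCM(117, 65) = 7605 / 13
LCM(117, 65) = 585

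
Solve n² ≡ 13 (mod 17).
The square roots of 13 mod 17 are 8 and 9. Verify: 8² = 64 ≡ 13 (mod 17)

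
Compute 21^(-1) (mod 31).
21^(-1) ≡ 3 (mod 31). Verification: 21 × 3 = 63 ≡ 1 (mod 31)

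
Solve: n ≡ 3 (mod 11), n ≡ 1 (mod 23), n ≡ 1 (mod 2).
M = 11 × 23 × 2 = 506. M₁ = 46, y₁ ≡ 6 (mod 11). M₂ = 22, y₂ ≡ 22 (mod 23). M₃ = 253, y₃ ≡ 1 (mod 2). n = 3×46×6 + 1×22×22 + 1×253×1 ≡ 47 (mod 506)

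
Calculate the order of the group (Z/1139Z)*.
1056

Prime factorization: 1139 = 17 × 67
Using the formula φ(n) = n × Π(1 - 1/p) for each prime factor p:
φ(1139) = 1139 × (1 - 1/17) × (1 - 1/67)
φ(1139) = 1056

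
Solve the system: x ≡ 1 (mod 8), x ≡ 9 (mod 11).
M = 8 × 11 = 88. M₁ = 11, y₁ ≡ 3 (mod 8). M₂ = 8, y₂ ≡ 7 (mod 11). x = 1×11×3 + 9×8×7 ≡ 9 (mod 88)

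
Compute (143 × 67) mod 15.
11

(143 × 67) = 9581
9581 mod 15 = 11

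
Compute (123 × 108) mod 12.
0

(123 × 108) = 13284
13284 mod 12 = 0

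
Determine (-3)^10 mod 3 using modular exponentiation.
(-3) ≡ 0 (mod 3). 10 = 8 + 2 (binary 1010). Repeated squaring mod 3: 0^1 ≡ 0; 0^2 ≡ 0² = 0 ≡ 0; 0^4 ≡ 0² = 0 ≡ 0; 0^8 ≡ 0² = 0 ≡ 0. Multiply: (-3)^10 ≡ 0^8 × 0^2 ≡ 0 × 0 (mod 3): 0 × 0 = 0 ≡ 0. So (-3)^10 ≡ 0 (mod 3).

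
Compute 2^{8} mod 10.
6

Using successive squaring:
Binary expansion of 8: 1000
Powers of 2 mod 10 (each is the square of the previous):
  2^1 ≡ 2 (mod 10)
  2^2 ≡ 2² = 4 ≡ 4 (mod 10)
  2^4 ≡ 4² = 16 ≡ 6 (mod 10)
  2^8 ≡ 6² = 36 ≡ 6 (mod 10)
8 is a power of 2, so 2^8 is the last square: ≡ 6 (mod 10)
Result: 2^8 ≡ 6 (mod 10)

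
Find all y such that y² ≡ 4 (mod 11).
The square roots of 4 mod 11 are 9 and 2. Verify: 9² = 81 ≡ 4 (mod 11)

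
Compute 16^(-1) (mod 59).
48

Using Extended Euclidean Algorithm:
gcd(16, 59) = 1
Bezout coefficients: 16 × -11 + 59 × 3 = 1
So 16 × -11 ≡ 1 (mod 59)
The inverse is -11 mod 59 = 48
Verification: 16 × 48 = 768 = 13 × 59 + 1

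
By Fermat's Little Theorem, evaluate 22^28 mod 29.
By Fermat's Little Theorem, 22^{28} ≡ 1 (mod 29) since 29 is prime and gcd(22, 29) = 1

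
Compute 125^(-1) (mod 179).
125^(-1) ≡ 116 (mod 179). Verification: 125 × 116 = 14500 ≡ 1 (mod 179)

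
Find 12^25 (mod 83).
Using repeated squaring. 25 = 16 + 8 + 1 (binary 11001). Repeated squaring mod 83: 12^1 ≡ 12; 12^2 ≡ 12² = 144 ≡ 61; 12^4 ≡ 61² = 3721 ≡ 69; 12^8 ≡ 69² = 4761 ≡ 30; 12^16 ≡ 30² = 900 ≡ 70. Multiply: 12^25 = 12^16 × 12^8 × 12^1 ≡ 70 × 30 × 12 (mod 83): 70 × 30 = 2100 ≡ 25; 25 × 12 = 300 ≡ 51. So 12^25 ≡ 51 (mod 83).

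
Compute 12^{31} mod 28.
12

Using successive squaring:
Binary expansion of 31: 11111
Powers of 12 mod 28 (each is the square of the previous):
  12^1 ≡ 12 (mod 28)
  12^2 ≡ 12² = 144 ≡ 4 (mod 28)
  12^4 ≡ 4² = 16 ≡ 16 (mod 28)
  12^8 ≡ 16² = 256 ≡ 4 (mod 28)
  12^16 ≡ 4² = 16 ≡ 16 (mod 28)
31 = 16 + 8 + 4 + 2 + 1, so 12^31 = 12^16 × 12^8 × 12^4 × 12^2 × 12^1 ≡ 16 × 4 × 16 × 4 × 12 (mod 28)
Multiplying step by step:
  16 × 4 = 64 ≡ 8 (mod 28)
  8 × 16 = 128 ≡ 16 (mod 28)
  16 × 4 = 64 ≡ 8 (mod 28)
  8 × 12 = 96 ≡ 12 (mod 28)
Result: 12^31 ≡ 12 (mod 28)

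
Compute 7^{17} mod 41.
30

Using successive squaring:
Binary expansion of 17: 10001
Powers of 7 mod 41 (each is the square of the previous):
  7^1 ≡ 7 (mod 41)
  7^2 ≡ 7² = 49 ≡ 8 (mod 41)
  7^4 ≡ 8² = 64 ≡ 23 (mod 41)
  7^8 ≡ 23² = 529 ≡ 37 (mod 41)
  7^16 ≡ 37² = 1369 ≡ 16 (mod 41)
17 = 16 + 1, so 7^17 = 7^16 × 7^1 ≡ 16 × 7 (mod 41)
Multiplying step by step:
  16 × 7 = 112 ≡ 30 (mod 41)
Result: 7^17 ≡ 30 (mod 41)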